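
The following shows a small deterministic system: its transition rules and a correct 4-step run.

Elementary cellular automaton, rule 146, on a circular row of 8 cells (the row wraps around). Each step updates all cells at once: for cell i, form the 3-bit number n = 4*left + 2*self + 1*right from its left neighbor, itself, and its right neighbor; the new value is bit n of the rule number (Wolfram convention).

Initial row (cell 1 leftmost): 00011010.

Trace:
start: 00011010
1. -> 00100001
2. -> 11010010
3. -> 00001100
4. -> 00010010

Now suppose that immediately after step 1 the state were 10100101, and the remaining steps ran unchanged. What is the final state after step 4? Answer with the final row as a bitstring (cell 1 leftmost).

state after step 1 := 10100101
2. -> 00011000
3. -> 00100100
4. -> 01011010

01011010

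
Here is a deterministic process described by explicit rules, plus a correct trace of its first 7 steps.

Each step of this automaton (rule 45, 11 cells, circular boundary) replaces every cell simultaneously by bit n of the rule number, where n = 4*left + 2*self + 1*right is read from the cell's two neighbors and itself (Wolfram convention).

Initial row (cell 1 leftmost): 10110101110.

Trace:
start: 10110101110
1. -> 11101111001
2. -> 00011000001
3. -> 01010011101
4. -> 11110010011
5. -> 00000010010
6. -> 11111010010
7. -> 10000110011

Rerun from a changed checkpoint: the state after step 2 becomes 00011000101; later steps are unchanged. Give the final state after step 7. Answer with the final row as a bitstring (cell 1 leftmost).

11100111101

state after step 2 := 00011000101
3. -> 01010010111
4. -> 11110011100
5. -> 10000010000
6. -> 10111010110
7. -> 11100111101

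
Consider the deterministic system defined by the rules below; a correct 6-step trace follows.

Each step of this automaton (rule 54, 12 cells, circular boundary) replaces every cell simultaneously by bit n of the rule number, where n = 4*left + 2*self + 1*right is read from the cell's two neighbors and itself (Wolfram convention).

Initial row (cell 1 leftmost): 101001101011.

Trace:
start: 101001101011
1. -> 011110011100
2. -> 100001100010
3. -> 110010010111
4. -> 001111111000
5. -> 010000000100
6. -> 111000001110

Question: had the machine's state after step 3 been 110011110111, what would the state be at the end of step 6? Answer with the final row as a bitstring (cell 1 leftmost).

111111100010

state after step 3 := 110011110111
4. -> 001100001000
5. -> 010010011100
6. -> 111111100010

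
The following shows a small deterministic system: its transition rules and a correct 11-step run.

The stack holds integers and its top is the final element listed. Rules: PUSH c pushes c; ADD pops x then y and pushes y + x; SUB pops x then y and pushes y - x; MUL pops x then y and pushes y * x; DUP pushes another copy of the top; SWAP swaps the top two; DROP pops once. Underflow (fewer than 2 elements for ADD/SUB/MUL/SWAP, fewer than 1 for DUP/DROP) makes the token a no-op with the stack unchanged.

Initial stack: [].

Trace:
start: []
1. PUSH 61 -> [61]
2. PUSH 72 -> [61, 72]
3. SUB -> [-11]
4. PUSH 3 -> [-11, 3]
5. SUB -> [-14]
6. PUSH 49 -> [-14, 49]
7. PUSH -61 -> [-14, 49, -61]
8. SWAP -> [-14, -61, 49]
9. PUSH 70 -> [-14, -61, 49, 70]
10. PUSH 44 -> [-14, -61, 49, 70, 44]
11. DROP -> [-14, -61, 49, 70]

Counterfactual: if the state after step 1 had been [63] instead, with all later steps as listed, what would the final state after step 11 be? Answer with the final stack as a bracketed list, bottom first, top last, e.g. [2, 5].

[-12, -61, 49, 70]

state after step 1 := [63]
2. PUSH 72 -> [63, 72]
3. SUB -> [-9]
4. PUSH 3 -> [-9, 3]
5. SUB -> [-12]
6. PUSH 49 -> [-12, 49]
7. PUSH -61 -> [-12, 49, -61]
8. SWAP -> [-12, -61, 49]
9. PUSH 70 -> [-12, -61, 49, 70]
10. PUSH 44 -> [-12, -61, 49, 70, 44]
11. DROP -> [-12, -61, 49, 70]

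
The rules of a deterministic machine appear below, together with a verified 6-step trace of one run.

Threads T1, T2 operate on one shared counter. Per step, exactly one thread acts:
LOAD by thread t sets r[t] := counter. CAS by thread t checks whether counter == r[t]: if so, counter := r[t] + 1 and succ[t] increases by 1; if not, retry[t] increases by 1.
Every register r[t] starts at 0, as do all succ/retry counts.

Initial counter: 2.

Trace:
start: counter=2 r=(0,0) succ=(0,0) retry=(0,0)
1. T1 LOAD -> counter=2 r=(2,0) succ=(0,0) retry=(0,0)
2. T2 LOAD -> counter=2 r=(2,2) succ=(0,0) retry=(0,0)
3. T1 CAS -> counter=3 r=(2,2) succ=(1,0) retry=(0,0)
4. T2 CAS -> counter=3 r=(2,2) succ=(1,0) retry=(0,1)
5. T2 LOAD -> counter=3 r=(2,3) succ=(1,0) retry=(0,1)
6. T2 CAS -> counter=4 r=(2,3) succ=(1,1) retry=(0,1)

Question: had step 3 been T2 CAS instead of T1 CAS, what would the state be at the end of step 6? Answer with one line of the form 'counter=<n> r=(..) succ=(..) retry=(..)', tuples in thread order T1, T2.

(re-executing from step 3 with the substitution; state before step 3: counter=2 r=(2,2) succ=(0,0) retry=(0,0))
3. T2 CAS -> counter=3 r=(2,2) succ=(0,1) retry=(0,0)
4. T2 CAS -> counter=3 r=(2,2) succ=(0,1) retry=(0,1)
5. T2 LOAD -> counter=3 r=(2,3) succ=(0,1) retry=(0,1)
6. T2 CAS -> counter=4 r=(2,3) succ=(0,2) retry=(0,1)

counter=4 r=(2,3) succ=(0,2) retry=(0,1)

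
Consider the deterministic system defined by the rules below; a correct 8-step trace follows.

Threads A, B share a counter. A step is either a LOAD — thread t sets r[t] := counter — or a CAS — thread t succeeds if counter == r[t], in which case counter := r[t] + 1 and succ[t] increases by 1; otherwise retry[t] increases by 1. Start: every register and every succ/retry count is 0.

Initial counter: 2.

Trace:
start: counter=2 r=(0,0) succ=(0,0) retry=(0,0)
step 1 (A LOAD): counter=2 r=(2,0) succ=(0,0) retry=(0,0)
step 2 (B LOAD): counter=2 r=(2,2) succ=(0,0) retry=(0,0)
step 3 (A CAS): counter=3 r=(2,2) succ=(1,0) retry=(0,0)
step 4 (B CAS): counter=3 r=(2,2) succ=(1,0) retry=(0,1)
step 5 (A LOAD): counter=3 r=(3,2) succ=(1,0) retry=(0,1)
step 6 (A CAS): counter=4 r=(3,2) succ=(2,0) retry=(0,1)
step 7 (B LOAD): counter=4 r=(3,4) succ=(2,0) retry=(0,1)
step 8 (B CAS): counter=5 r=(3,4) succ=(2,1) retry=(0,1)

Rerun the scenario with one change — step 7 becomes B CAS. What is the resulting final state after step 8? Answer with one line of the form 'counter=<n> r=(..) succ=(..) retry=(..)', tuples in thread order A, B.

counter=4 r=(3,2) succ=(2,0) retry=(0,3)

(re-executing from step 7 with the substitution; state before step 7: counter=4 r=(3,2) succ=(2,0) retry=(0,1))
step 7 (B CAS): counter=4 r=(3,2) succ=(2,0) retry=(0,2)
step 8 (B CAS): counter=4 r=(3,2) succ=(2,0) retry=(0,3)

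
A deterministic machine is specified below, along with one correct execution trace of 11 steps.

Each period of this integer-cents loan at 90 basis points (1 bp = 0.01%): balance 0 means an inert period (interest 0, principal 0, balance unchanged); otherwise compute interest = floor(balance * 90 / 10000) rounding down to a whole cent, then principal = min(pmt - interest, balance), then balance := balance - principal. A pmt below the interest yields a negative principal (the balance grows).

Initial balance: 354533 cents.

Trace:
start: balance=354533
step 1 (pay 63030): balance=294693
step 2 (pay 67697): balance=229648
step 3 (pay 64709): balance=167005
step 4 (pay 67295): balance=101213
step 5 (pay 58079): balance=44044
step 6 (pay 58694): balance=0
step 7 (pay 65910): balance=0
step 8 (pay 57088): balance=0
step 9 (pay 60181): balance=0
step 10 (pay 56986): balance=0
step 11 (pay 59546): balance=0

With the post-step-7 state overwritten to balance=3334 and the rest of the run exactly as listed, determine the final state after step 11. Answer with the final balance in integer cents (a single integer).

state after step 7 := balance=3334
step 8 (pay 57088): balance=0
step 9 (pay 60181): balance=0
step 10 (pay 56986): balance=0
step 11 (pay 59546): balance=0

0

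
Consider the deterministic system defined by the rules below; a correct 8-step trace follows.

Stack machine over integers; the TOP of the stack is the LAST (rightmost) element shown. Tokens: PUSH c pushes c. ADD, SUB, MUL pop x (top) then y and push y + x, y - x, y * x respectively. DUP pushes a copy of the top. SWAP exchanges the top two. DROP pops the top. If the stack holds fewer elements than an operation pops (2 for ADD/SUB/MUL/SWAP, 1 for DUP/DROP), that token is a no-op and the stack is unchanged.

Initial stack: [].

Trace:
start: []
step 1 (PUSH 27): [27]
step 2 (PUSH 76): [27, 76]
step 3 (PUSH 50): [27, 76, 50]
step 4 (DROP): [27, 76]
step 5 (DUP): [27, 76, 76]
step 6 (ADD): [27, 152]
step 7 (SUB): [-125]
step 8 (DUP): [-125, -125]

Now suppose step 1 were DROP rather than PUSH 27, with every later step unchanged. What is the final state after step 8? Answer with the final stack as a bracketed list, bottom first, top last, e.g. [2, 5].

[152, 152]

(re-executing from step 1 with the substitution; state before step 1: [])
step 1 (DROP): []
step 2 (PUSH 76): [76]
step 3 (PUSH 50): [76, 50]
step 4 (DROP): [76]
step 5 (DUP): [76, 76]
step 6 (ADD): [152]
step 7 (SUB): [152]
step 8 (DUP): [152, 152]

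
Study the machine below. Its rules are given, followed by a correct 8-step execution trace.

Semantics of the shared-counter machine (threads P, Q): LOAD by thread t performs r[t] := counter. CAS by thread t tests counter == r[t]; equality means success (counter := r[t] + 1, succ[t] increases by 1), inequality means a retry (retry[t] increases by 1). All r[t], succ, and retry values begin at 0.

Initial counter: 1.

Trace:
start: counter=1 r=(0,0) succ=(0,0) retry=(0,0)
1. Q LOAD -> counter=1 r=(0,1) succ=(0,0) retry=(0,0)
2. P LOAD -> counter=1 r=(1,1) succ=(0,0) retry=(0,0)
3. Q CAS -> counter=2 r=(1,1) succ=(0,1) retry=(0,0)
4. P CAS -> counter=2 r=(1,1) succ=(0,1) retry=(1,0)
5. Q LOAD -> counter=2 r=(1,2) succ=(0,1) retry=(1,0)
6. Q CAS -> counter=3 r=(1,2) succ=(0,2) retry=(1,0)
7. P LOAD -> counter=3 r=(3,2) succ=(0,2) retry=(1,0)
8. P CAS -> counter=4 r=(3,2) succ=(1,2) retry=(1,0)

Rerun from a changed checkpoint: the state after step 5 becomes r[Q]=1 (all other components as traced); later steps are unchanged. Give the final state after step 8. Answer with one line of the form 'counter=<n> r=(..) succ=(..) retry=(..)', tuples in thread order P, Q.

counter=3 r=(2,1) succ=(1,1) retry=(1,1)

state after step 5 := counter=2 r=(1,1) succ=(0,1) retry=(1,0)
6. Q CAS -> counter=2 r=(1,1) succ=(0,1) retry=(1,1)
7. P LOAD -> counter=2 r=(2,1) succ=(0,1) retry=(1,1)
8. P CAS -> counter=3 r=(2,1) succ=(1,1) retry=(1,1)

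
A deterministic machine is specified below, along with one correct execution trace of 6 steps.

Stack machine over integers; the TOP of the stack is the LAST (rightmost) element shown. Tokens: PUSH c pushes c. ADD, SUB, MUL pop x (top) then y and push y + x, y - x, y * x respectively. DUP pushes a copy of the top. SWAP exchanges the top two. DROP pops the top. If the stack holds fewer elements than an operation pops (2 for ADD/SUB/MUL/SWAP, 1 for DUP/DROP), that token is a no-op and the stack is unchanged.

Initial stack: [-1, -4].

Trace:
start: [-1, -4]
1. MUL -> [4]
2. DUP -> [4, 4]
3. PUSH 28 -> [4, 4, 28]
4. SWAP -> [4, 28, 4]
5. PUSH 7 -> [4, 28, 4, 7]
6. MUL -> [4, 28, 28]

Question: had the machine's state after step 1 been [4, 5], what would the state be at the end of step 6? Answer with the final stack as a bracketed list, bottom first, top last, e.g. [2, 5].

[4, 5, 28, 35]

state after step 1 := [4, 5]
2. DUP -> [4, 5, 5]
3. PUSH 28 -> [4, 5, 5, 28]
4. SWAP -> [4, 5, 28, 5]
5. PUSH 7 -> [4, 5, 28, 5, 7]
6. MUL -> [4, 5, 28, 35]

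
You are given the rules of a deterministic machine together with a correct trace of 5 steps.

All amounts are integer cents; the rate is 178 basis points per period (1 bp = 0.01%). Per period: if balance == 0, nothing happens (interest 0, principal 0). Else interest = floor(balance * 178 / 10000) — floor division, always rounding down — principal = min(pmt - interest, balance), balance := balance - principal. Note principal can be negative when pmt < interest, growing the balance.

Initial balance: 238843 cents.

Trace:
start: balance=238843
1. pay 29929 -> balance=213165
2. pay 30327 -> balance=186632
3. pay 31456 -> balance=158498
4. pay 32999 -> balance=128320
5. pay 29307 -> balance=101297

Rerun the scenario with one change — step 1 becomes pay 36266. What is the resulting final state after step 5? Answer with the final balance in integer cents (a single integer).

(re-executing from step 1 with the substitution; state before step 1: balance=238843)
1. pay 36266 -> balance=206828
2. pay 30327 -> balance=180182
3. pay 31456 -> balance=151933
4. pay 32999 -> balance=121638
5. pay 29307 -> balance=94496

94496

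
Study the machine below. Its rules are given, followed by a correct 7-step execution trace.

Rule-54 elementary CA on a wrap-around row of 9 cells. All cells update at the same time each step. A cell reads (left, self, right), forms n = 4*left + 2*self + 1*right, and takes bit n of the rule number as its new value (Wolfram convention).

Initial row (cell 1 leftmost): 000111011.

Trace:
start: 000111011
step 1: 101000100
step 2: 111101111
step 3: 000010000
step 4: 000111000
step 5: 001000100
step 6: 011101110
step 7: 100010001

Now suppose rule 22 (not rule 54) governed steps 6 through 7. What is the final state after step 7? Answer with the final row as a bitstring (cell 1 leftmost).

(re-executing steps 6..7 under rule 22; state before step 6: 001000100)
step 6: 011101110
step 7: 100000001

100000001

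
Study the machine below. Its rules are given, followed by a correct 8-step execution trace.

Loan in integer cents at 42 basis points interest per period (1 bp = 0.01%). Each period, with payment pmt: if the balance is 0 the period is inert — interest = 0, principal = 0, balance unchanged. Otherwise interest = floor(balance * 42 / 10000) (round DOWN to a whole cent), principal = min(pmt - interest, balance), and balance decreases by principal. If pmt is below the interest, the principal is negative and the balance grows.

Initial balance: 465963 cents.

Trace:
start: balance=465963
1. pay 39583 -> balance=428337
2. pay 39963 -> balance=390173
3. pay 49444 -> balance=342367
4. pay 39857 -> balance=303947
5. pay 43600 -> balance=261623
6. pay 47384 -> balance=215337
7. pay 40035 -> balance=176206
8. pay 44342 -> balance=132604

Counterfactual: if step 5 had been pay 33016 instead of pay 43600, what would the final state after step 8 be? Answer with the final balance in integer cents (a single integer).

(re-executing from step 5 with the substitution; state before step 5: balance=303947)
5. pay 33016 -> balance=272207
6. pay 47384 -> balance=225966
7. pay 40035 -> balance=186880
8. pay 44342 -> balance=143322

143322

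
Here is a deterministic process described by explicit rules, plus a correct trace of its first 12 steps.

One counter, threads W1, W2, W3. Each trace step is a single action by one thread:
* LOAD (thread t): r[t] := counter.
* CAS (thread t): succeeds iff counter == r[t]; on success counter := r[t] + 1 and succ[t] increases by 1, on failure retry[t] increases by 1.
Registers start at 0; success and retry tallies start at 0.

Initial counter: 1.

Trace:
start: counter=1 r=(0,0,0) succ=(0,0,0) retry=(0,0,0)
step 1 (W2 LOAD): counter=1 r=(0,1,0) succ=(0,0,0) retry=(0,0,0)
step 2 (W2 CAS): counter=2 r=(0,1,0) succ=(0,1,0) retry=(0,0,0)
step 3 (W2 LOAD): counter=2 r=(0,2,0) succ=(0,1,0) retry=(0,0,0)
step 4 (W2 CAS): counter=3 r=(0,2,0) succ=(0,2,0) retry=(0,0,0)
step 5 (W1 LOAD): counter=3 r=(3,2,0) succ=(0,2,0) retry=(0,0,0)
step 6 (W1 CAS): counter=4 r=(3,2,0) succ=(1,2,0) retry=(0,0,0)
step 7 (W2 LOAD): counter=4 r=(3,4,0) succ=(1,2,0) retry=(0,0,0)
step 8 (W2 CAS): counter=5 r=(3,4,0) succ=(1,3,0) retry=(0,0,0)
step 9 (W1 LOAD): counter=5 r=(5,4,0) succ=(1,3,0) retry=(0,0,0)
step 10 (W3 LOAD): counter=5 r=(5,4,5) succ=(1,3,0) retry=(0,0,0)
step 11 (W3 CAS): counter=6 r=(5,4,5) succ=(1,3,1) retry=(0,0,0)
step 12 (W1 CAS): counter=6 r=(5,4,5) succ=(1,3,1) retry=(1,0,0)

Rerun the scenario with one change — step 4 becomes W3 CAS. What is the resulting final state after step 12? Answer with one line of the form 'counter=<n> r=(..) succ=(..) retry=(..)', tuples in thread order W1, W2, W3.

(re-executing from step 4 with the substitution; state before step 4: counter=2 r=(0,2,0) succ=(0,1,0) retry=(0,0,0))
step 4 (W3 CAS): counter=2 r=(0,2,0) succ=(0,1,0) retry=(0,0,1)
step 5 (W1 LOAD): counter=2 r=(2,2,0) succ=(0,1,0) retry=(0,0,1)
step 6 (W1 CAS): counter=3 r=(2,2,0) succ=(1,1,0) retry=(0,0,1)
step 7 (W2 LOAD): counter=3 r=(2,3,0) succ=(1,1,0) retry=(0,0,1)
step 8 (W2 CAS): counter=4 r=(2,3,0) succ=(1,2,0) retry=(0,0,1)
step 9 (W1 LOAD): counter=4 r=(4,3,0) succ=(1,2,0) retry=(0,0,1)
step 10 (W3 LOAD): counter=4 r=(4,3,4) succ=(1,2,0) retry=(0,0,1)
step 11 (W3 CAS): counter=5 r=(4,3,4) succ=(1,2,1) retry=(0,0,1)
step 12 (W1 CAS): counter=5 r=(4,3,4) succ=(1,2,1) retry=(1,0,1)

counter=5 r=(4,3,4) succ=(1,2,1) retry=(1,0,1)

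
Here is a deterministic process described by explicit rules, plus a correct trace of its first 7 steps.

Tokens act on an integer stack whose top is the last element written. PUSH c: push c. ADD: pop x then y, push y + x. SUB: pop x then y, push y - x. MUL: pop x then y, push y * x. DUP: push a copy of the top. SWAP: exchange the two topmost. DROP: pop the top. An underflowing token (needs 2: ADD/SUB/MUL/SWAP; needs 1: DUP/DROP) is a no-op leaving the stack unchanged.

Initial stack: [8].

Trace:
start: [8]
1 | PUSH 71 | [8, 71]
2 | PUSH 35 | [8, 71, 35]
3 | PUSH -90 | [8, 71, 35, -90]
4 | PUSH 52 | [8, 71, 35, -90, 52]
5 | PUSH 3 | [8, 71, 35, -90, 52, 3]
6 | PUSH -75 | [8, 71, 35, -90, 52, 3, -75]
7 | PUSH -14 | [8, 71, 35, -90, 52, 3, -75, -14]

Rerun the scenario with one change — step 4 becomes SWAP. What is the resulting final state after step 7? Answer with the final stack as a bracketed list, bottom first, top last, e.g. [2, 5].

[8, 71, -90, 35, 3, -75, -14]

(re-executing from step 4 with the substitution; state before step 4: [8, 71, 35, -90])
4 | SWAP | [8, 71, -90, 35]
5 | PUSH 3 | [8, 71, -90, 35, 3]
6 | PUSH -75 | [8, 71, -90, 35, 3, -75]
7 | PUSH -14 | [8, 71, -90, 35, 3, -75, -14]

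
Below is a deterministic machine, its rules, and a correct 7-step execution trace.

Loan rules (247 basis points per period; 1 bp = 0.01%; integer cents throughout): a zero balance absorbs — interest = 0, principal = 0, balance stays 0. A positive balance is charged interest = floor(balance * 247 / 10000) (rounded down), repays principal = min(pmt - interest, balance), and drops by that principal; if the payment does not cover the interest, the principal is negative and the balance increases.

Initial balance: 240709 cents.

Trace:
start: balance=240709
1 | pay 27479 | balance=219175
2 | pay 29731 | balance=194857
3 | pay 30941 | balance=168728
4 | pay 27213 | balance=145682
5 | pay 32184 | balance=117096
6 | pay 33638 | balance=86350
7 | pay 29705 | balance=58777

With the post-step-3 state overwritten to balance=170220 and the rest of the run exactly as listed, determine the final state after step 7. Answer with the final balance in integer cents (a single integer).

60422

state after step 3 := balance=170220
4 | pay 27213 | balance=147211
5 | pay 32184 | balance=118663
6 | pay 33638 | balance=87955
7 | pay 29705 | balance=60422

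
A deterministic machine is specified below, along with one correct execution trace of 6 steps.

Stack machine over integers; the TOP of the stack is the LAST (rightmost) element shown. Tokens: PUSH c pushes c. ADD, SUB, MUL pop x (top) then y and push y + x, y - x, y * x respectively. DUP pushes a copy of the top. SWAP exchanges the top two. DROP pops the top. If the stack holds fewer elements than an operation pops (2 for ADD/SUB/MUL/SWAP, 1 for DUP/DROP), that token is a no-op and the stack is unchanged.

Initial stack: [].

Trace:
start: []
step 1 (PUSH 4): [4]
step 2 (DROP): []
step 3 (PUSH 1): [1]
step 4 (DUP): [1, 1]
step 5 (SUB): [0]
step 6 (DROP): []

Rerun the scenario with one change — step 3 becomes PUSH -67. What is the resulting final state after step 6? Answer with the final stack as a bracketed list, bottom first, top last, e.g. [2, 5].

(re-executing from step 3 with the substitution; state before step 3: [])
step 3 (PUSH -67): [-67]
step 4 (DUP): [-67, -67]
step 5 (SUB): [0]
step 6 (DROP): []

[]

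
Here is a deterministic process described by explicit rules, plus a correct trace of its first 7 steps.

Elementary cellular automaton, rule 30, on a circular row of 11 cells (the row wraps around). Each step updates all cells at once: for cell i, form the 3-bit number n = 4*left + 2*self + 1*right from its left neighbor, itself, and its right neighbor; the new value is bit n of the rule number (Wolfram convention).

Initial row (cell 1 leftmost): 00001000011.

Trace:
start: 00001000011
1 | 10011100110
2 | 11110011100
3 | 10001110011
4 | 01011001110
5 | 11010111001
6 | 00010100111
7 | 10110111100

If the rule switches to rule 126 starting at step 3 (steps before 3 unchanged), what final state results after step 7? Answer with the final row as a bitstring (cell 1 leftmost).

(re-executing steps 3..7 under rule 126; state before step 3: 11110011100)
3 | 10011110111
4 | 11110011100
5 | 10011110111
6 | 11110011100
7 | 10011110111

10011110111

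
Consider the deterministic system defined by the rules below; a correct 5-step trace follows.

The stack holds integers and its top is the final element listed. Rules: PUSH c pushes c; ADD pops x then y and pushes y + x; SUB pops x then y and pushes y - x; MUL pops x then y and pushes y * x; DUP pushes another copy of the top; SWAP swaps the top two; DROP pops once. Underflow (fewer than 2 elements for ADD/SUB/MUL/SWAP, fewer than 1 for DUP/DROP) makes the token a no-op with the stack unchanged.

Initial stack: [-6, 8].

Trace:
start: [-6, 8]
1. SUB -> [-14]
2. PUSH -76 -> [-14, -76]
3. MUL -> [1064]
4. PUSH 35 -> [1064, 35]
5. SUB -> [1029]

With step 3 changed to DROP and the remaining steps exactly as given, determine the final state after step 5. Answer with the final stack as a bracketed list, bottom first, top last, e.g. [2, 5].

(re-executing from step 3 with the substitution; state before step 3: [-14, -76])
3. DROP -> [-14]
4. PUSH 35 -> [-14, 35]
5. SUB -> [-49]

[-49]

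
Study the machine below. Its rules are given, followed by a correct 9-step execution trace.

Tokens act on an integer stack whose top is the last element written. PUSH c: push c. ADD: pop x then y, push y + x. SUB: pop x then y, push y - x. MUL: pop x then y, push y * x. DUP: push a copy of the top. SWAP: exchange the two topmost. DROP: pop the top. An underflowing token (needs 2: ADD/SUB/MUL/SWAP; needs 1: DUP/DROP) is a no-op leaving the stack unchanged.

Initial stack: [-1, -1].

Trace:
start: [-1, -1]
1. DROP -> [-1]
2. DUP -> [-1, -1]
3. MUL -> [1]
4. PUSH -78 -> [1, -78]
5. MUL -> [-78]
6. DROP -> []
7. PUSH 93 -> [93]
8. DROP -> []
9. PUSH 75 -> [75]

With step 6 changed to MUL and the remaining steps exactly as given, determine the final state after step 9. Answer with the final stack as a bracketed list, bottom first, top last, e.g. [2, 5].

[-78, 75]

(re-executing from step 6 with the substitution; state before step 6: [-78])
6. MUL -> [-78]
7. PUSH 93 -> [-78, 93]
8. DROP -> [-78]
9. PUSH 75 -> [-78, 75]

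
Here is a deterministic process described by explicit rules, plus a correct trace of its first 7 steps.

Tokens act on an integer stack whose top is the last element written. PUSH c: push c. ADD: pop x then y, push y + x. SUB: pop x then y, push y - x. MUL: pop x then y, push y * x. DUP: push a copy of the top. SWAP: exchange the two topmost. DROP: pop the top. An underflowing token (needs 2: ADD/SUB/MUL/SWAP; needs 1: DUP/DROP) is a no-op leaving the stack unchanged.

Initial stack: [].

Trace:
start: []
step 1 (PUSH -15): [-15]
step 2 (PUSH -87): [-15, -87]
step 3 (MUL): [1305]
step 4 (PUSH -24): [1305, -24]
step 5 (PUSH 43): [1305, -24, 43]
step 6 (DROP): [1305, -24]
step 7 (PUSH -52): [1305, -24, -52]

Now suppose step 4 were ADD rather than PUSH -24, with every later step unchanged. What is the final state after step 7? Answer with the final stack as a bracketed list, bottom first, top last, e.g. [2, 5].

[1305, -52]

(re-executing from step 4 with the substitution; state before step 4: [1305])
step 4 (ADD): [1305]
step 5 (PUSH 43): [1305, 43]
step 6 (DROP): [1305]
step 7 (PUSH -52): [1305, -52]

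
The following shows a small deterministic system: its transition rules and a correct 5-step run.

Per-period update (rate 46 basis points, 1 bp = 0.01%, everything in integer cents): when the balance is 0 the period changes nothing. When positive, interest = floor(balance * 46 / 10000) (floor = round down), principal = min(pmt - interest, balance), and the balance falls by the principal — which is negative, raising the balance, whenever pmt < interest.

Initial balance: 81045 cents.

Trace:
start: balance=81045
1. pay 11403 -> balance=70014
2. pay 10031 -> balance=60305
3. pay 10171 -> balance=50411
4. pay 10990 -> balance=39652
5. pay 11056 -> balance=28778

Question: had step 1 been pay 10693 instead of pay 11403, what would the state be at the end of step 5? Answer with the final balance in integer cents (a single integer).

29501

(re-executing from step 1 with the substitution; state before step 1: balance=81045)
1. pay 10693 -> balance=70724
2. pay 10031 -> balance=61018
3. pay 10171 -> balance=51127
4. pay 10990 -> balance=40372
5. pay 11056 -> balance=29501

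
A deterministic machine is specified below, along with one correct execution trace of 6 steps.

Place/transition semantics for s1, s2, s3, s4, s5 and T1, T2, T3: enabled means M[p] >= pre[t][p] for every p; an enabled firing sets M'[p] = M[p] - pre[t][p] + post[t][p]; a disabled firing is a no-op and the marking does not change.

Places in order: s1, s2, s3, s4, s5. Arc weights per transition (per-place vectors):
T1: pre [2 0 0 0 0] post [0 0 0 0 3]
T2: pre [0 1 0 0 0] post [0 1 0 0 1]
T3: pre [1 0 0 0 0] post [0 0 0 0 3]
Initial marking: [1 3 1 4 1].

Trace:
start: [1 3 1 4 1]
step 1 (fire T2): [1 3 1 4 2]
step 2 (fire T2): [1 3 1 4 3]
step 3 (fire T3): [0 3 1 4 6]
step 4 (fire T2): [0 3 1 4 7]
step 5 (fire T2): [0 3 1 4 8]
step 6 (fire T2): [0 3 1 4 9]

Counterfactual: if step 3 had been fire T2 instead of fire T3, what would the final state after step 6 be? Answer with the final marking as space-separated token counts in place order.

(re-executing from step 3 with the substitution; state before step 3: [1 3 1 4 3])
step 3 (fire T2): [1 3 1 4 4]
step 4 (fire T2): [1 3 1 4 5]
step 5 (fire T2): [1 3 1 4 6]
step 6 (fire T2): [1 3 1 4 7]

1 3 1 4 7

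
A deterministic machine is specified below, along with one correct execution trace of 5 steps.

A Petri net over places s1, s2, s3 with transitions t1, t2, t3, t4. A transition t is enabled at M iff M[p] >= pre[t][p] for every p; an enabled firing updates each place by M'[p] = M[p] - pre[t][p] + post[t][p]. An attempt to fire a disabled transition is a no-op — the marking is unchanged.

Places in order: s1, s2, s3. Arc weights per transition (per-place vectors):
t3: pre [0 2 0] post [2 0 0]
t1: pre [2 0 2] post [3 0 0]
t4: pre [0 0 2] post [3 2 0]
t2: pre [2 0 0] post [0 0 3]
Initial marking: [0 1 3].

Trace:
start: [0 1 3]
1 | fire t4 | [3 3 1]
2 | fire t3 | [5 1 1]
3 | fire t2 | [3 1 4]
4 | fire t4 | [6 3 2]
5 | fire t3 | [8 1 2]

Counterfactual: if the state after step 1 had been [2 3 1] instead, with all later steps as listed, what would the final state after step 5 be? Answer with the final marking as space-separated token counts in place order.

state after step 1 := [2 3 1]
2 | fire t3 | [4 1 1]
3 | fire t2 | [2 1 4]
4 | fire t4 | [5 3 2]
5 | fire t3 | [7 1 2]

7 1 2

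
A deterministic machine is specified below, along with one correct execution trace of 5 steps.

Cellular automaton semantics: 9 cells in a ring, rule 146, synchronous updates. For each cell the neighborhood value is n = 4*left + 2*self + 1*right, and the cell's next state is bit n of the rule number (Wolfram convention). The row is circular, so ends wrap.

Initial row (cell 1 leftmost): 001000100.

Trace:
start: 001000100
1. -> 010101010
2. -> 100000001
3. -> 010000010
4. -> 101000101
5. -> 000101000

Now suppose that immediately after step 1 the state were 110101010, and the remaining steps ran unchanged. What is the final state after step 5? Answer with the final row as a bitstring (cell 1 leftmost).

000000000

state after step 1 := 110101010
2. -> 000000000
3. -> 000000000
4. -> 000000000
5. -> 000000000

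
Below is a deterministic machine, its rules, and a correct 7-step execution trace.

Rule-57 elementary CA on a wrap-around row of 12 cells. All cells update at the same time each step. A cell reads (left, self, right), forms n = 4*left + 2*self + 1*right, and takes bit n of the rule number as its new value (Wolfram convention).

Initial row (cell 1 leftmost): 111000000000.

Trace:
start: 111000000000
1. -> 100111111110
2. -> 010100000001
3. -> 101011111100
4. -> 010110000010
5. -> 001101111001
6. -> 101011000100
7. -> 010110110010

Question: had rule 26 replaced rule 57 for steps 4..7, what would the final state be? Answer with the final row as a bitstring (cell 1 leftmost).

110101001010

(re-executing steps 4..7 under rule 26; state before step 4: 101011111100)
4. -> 000010000011
5. -> 100101000110
6. -> 011000101100
7. -> 110101001010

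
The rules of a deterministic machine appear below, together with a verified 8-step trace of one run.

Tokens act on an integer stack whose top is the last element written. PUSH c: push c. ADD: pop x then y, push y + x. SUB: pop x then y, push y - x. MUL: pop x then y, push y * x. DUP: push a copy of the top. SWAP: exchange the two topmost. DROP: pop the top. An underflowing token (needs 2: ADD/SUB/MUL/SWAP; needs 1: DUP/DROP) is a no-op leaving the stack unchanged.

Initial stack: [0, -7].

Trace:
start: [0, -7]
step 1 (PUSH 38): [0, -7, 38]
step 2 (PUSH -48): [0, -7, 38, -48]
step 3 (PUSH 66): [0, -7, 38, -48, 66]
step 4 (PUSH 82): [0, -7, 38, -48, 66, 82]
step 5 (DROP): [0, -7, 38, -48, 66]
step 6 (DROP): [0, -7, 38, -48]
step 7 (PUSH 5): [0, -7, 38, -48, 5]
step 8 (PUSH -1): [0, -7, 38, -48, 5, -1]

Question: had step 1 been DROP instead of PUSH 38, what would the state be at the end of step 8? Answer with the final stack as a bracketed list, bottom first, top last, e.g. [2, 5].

[0, -48, 5, -1]

(re-executing from step 1 with the substitution; state before step 1: [0, -7])
step 1 (DROP): [0]
step 2 (PUSH -48): [0, -48]
step 3 (PUSH 66): [0, -48, 66]
step 4 (PUSH 82): [0, -48, 66, 82]
step 5 (DROP): [0, -48, 66]
step 6 (DROP): [0, -48]
step 7 (PUSH 5): [0, -48, 5]
step 8 (PUSH -1): [0, -48, 5, -1]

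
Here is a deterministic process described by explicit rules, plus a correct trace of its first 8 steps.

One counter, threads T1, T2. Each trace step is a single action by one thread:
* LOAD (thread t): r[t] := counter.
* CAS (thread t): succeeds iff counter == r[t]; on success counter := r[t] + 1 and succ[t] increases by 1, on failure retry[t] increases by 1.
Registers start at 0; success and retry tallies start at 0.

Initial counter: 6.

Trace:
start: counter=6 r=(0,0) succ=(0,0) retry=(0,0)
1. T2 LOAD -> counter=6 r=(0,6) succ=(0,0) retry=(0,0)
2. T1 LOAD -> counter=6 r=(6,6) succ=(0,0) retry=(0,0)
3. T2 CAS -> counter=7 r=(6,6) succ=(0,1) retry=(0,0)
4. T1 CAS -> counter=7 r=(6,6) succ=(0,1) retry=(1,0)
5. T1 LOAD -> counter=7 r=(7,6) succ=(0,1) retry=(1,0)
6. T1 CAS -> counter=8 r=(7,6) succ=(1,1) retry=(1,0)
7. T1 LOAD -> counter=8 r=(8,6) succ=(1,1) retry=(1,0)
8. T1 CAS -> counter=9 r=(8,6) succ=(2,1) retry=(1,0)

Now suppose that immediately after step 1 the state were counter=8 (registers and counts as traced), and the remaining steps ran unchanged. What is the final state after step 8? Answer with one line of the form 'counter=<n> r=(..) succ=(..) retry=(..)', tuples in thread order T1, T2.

counter=11 r=(10,6) succ=(3,0) retry=(0,1)

state after step 1 := counter=8 r=(0,6) succ=(0,0) retry=(0,0)
2. T1 LOAD -> counter=8 r=(8,6) succ=(0,0) retry=(0,0)
3. T2 CAS -> counter=8 r=(8,6) succ=(0,0) retry=(0,1)
4. T1 CAS -> counter=9 r=(8,6) succ=(1,0) retry=(0,1)
5. T1 LOAD -> counter=9 r=(9,6) succ=(1,0) retry=(0,1)
6. T1 CAS -> counter=10 r=(9,6) succ=(2,0) retry=(0,1)
7. T1 LOAD -> counter=10 r=(10,6) succ=(2,0) retry=(0,1)
8. T1 CAS -> counter=11 r=(10,6) succ=(3,0) retry=(0,1)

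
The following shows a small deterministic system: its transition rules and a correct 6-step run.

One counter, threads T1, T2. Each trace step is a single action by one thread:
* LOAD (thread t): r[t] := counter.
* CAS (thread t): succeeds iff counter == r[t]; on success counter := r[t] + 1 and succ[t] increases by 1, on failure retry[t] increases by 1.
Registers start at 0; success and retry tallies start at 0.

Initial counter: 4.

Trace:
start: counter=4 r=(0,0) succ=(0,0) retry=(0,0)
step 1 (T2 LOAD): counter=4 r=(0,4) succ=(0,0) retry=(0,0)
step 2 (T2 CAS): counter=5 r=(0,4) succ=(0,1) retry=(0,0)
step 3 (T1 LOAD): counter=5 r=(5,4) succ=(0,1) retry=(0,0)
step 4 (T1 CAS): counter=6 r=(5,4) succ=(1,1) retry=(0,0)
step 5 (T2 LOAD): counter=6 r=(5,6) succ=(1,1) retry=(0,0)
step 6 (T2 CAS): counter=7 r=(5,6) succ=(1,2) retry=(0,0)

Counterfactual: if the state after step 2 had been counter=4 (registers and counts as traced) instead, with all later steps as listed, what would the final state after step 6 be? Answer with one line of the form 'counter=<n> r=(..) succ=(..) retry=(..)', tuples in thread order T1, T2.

state after step 2 := counter=4 r=(0,4) succ=(0,1) retry=(0,0)
step 3 (T1 LOAD): counter=4 r=(4,4) succ=(0,1) retry=(0,0)
step 4 (T1 CAS): counter=5 r=(4,4) succ=(1,1) retry=(0,0)
step 5 (T2 LOAD): counter=5 r=(4,5) succ=(1,1) retry=(0,0)
step 6 (T2 CAS): counter=6 r=(4,5) succ=(1,2) retry=(0,0)

counter=6 r=(4,5) succ=(1,2) retry=(0,0)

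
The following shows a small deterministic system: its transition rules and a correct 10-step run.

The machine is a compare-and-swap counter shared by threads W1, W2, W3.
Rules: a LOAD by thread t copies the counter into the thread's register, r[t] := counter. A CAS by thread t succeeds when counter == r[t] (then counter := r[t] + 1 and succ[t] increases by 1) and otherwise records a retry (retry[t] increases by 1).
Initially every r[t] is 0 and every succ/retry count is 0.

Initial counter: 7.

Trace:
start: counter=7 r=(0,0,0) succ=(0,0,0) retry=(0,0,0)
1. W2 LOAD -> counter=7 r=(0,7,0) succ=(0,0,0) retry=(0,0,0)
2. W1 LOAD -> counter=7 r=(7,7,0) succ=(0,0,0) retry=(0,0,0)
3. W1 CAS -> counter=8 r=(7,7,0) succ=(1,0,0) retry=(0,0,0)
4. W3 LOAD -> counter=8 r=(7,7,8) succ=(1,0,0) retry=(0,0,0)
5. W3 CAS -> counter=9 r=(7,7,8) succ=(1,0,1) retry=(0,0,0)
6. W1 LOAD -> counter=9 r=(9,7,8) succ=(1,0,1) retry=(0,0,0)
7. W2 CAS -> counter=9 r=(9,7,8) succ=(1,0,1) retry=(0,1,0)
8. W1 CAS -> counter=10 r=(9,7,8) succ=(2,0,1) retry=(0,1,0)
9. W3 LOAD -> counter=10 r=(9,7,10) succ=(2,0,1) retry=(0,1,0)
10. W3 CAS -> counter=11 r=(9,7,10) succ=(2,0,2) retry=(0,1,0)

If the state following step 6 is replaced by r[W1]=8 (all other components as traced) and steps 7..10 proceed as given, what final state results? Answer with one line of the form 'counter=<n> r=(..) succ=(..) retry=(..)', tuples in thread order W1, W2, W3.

state after step 6 := counter=9 r=(8,7,8) succ=(1,0,1) retry=(0,0,0)
7. W2 CAS -> counter=9 r=(8,7,8) succ=(1,0,1) retry=(0,1,0)
8. W1 CAS -> counter=9 r=(8,7,8) succ=(1,0,1) retry=(1,1,0)
9. W3 LOAD -> counter=9 r=(8,7,9) succ=(1,0,1) retry=(1,1,0)
10. W3 CAS -> counter=10 r=(8,7,9) succ=(1,0,2) retry=(1,1,0)

counter=10 r=(8,7,9) succ=(1,0,2) retry=(1,1,0)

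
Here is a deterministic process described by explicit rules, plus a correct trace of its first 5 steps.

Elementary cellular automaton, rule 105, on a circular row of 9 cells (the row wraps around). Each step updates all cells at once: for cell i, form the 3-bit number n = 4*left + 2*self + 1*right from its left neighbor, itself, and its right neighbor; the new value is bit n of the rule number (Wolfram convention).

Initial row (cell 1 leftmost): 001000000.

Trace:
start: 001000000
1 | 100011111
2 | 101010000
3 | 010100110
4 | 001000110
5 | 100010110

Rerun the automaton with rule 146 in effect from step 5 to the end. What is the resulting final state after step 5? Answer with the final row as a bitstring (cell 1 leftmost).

(re-executing step 5 under rule 146; state before step 5: 001000110)
5 | 010101001

010101001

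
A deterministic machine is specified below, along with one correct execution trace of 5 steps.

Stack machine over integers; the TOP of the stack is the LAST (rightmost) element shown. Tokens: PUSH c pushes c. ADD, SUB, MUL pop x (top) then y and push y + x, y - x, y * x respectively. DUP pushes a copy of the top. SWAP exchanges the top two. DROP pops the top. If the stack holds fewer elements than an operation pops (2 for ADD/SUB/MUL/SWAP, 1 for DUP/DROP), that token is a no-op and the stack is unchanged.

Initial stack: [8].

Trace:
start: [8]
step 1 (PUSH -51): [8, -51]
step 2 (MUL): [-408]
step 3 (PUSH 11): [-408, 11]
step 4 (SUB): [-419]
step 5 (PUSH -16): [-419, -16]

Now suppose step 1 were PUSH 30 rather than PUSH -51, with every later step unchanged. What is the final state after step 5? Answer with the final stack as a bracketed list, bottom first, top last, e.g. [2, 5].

[229, -16]

(re-executing from step 1 with the substitution; state before step 1: [8])
step 1 (PUSH 30): [8, 30]
step 2 (MUL): [240]
step 3 (PUSH 11): [240, 11]
step 4 (SUB): [229]
step 5 (PUSH -16): [229, -16]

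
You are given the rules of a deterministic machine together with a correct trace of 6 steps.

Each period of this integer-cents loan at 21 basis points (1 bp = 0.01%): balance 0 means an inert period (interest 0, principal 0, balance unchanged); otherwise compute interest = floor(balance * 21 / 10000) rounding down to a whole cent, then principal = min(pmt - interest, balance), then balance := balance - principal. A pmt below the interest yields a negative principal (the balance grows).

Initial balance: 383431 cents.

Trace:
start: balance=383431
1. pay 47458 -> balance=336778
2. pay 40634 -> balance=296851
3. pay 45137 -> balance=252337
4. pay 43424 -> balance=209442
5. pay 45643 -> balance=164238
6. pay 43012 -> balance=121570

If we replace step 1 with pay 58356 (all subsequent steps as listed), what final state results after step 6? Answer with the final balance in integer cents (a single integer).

110557

(re-executing from step 1 with the substitution; state before step 1: balance=383431)
1. pay 58356 -> balance=325880
2. pay 40634 -> balance=285930
3. pay 45137 -> balance=241393
4. pay 43424 -> balance=198475
5. pay 45643 -> balance=153248
6. pay 43012 -> balance=110557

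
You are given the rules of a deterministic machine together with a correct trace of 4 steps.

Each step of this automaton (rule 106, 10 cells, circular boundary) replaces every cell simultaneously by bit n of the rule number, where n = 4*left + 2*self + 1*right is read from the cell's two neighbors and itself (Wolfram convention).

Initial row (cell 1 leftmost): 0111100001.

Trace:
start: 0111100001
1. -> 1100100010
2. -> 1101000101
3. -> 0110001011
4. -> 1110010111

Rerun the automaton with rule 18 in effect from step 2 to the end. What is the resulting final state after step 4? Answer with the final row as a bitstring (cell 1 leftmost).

1010000101

(re-executing steps 2..4 under rule 18; state before step 2: 1100100010)
2. -> 0011010100
3. -> 0100000010
4. -> 1010000101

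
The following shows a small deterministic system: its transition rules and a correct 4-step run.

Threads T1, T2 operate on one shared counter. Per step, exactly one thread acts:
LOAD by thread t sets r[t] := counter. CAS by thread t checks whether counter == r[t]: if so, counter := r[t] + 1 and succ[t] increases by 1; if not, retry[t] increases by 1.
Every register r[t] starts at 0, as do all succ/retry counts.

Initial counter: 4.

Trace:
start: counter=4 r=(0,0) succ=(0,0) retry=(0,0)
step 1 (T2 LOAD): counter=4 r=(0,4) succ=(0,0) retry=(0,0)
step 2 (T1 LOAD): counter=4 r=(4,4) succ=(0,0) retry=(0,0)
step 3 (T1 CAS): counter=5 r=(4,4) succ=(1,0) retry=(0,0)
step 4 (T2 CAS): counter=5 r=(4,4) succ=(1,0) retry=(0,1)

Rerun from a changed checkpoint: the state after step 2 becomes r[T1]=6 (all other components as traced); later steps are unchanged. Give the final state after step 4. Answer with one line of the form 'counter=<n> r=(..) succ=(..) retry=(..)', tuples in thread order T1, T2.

state after step 2 := counter=4 r=(6,4) succ=(0,0) retry=(0,0)
step 3 (T1 CAS): counter=4 r=(6,4) succ=(0,0) retry=(1,0)
step 4 (T2 CAS): counter=5 r=(6,4) succ=(0,1) retry=(1,0)

counter=5 r=(6,4) succ=(0,1) retry=(1,0)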